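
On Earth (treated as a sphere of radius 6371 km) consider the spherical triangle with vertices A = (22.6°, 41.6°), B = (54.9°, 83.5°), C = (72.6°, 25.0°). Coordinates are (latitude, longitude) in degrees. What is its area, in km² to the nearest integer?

Side lengths (central angles): a = 0.5145, b = 0.8876, c = 0.7820 rad; semiperimeter s = 1.0920.
By l'Huilier's theorem, tan(E/4) = √[tan(s/2) tan((s−a)/2) tan((s−b)/2) tan((s−c)/2)], giving spherical excess E = 0.2150 rad.
Area = E·R² = 0.2150 × (6371)² ≈ 8724923 km².

8724923 km²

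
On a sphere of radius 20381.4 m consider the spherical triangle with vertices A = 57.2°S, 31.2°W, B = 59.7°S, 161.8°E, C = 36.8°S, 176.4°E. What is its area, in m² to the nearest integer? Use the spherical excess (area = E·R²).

74066071 m²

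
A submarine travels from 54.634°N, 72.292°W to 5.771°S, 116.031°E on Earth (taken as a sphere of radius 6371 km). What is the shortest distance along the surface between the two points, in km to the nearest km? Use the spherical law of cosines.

With latitudes φ₁ = 54.634°, φ₂ = -5.771° and longitude difference Δλ = -171.677°:
cos c = sin φ₁ sin φ₂ + cos φ₁ cos φ₂ cos Δλ = (0.8155)(-0.1006) + (0.5788)(0.9949)(-0.9895) = -0.65180,
so c = arccos(-0.65180) = 2.28075 rad.
Distance = R·c = 6371 × 2.2807 ≈ 14531 km.

14531 km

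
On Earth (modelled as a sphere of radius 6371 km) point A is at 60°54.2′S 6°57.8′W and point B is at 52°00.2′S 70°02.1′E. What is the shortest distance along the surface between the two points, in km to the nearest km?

4547 km

With latitudes φ₁ = -60.903°, φ₂ = -52.003° and longitude difference Δλ = 76.998°:
Haversine: a = sin²(Δφ/2) + cos φ₁ cos φ₂ sin²(Δλ/2) = 0.0060 + (0.4863)(0.6156)(0.3875) = 0.12203.
Central angle c = 2·arcsin(√a) = 0.71370 rad.
Distance = R·c = 6371 × 0.7137 ≈ 4547 km.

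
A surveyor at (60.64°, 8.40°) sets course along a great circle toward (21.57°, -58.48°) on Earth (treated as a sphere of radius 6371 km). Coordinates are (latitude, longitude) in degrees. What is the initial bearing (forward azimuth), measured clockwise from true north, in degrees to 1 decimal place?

260.8°

Δλ = -66.880° = -1.1673 rad.
y = sin Δλ · cos φ₂ = (-0.9197)(0.9300) = -0.8553
x = cos φ₁ sin φ₂ − sin φ₁ cos φ₂ cos Δλ = (0.4903)(0.3676) − (0.8716)(0.9300)(0.3927) = -0.1380
θ = atan2(y, x) = -99.17°; adding 360° gives 260.8°.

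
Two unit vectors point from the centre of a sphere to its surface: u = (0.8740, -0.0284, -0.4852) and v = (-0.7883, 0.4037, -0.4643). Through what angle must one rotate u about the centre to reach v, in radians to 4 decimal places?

u·v = -0.4752; |u| = 1.0001, |v| = 1.0000.
cos θ = (u·v)/(|u||v|) = -0.4751, so θ = 2.0659 rad.

2.0659 rad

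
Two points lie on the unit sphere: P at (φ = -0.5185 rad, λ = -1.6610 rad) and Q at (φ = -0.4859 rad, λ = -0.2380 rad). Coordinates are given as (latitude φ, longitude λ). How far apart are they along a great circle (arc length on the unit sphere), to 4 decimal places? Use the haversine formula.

Let φ₁ = -0.5185 rad, φ₂ = -0.4859 rad, and Δλ = 1.4230 rad.
Haversine: a = sin²(Δφ/2) + cos φ₁ cos φ₂ sin²(Δλ/2) = 0.0003 + (0.8686)(0.8843)(0.4264) = 0.32773.
Central angle c = 2·arcsin(√a) = 1.21905 rad.
On the unit sphere the arc length equals the central angle: 1.2191.

1.2191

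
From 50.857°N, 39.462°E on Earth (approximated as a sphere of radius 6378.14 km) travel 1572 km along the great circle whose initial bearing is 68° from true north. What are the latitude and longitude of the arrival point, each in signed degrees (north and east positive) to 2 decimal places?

54.08°, 62.14°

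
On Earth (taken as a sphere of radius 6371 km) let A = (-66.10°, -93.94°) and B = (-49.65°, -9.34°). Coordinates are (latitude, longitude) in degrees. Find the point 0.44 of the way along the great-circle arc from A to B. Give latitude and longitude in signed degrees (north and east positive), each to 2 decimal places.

Central angle δ = 0.7649 rad. Interpolating on the sphere with fraction f = 0.44:
P = [sin((1−f)δ)·A + sin(fδ)·B] / sin δ = 0.5998·A + 0.4769·B in Cartesian coordinates,
giving P = (0.2880, -0.2926, -0.9119), i.e. latitude -65.76°, longitude -45.45°.

-65.76°, -45.45°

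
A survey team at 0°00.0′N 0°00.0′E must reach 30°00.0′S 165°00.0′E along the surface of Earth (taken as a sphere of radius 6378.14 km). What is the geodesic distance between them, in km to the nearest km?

Let φ₁ = 0.0000 rad, φ₂ = -0.5236 rad, and Δλ = 2.8798 rad.
Haversine: a = sin²(Δφ/2) + cos φ₁ cos φ₂ sin²(Δλ/2) = 0.0670 + (1.0000)(0.8660)(0.9830) = 0.91826.
Central angle c = 2·arcsin(√a) = 2.56169 rad.
Distance = R·c = 6378.14 × 2.5617 ≈ 16339 km.

16339 km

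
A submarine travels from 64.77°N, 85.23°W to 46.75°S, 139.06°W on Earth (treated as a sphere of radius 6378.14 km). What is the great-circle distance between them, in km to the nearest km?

13259 km

In radians: φ₁ = 1.1304, φ₂ = -0.8159, Δλ = -53.830° = -0.9395 rad.
Haversine: a = sin²(Δφ/2) + cos φ₁ cos φ₂ sin²(Δλ/2) = 0.6834 + (0.4263)(0.6852)(0.2049) = 0.74326.
Central angle c = 2·arcsin(√a) = 2.07890 rad.
Distance = R·c = 6378.14 × 2.0789 ≈ 13259 km.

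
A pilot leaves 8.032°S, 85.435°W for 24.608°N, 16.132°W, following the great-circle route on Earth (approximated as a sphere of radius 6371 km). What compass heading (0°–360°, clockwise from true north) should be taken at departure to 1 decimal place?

61.7°

Δλ = 69.303° = 1.2096 rad.
y = sin Δλ · cos φ₂ = (0.9355)(0.9092) = 0.8505
x = cos φ₁ sin φ₂ − sin φ₁ cos φ₂ cos Δλ = (0.9902)(0.4164) − (-0.1397)(0.9092)(0.3534) = 0.4572
θ = atan2(y, x) = 61.74°, so the bearing is 61.7°.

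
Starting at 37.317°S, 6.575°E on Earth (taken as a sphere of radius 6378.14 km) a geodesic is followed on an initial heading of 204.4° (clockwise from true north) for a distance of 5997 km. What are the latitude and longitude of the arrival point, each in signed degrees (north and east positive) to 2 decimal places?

Angular distance δ = d/R = 5997/6378.14 = 0.94024 rad; initial bearing θ = 3.5675 rad.
sin φ₂ = sin φ₁ cos δ + cos φ₁ sin δ cos θ = (-0.6062)(0.5896) + (0.7953)(0.8077)(-0.9107) = -0.9424, so φ₂ = -70.46°.
Δλ = atan2(sin θ sin δ cos φ₁, cos δ − sin φ₁ sin φ₂) = atan2(-0.2654, 0.0183) = -86.059°.
λ₂ = 6.575° − 86.059° = -79.48°.

-70.46°, -79.48°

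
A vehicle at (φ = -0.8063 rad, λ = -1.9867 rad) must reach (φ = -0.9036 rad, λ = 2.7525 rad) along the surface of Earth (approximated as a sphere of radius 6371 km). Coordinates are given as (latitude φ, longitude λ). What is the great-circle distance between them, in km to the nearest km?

In radians: φ₁ = -0.8063, φ₂ = -0.9036, Δλ = -88.464° = -1.5440 rad.
cos c = sin φ₁ sin φ₂ + cos φ₁ cos φ₂ cos Δλ = (-0.7217)(-0.7856) + (0.6922)(0.6188)(0.0268) = 0.57844,
so c = arccos(0.57844) = 0.95398 rad.
Distance = R·c = 6371 × 0.9540 ≈ 6078 km.

6078 km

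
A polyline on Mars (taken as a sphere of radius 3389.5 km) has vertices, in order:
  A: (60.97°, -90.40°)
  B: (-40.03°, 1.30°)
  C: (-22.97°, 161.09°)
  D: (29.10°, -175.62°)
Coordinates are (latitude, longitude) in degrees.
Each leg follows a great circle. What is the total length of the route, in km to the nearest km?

17506 km

Leg A→B: central angle 2.1815 rad, distance 7394.0 km.
Leg B→C: central angle 1.9939 rad, distance 6758.3 km.
Leg C→D: central angle 0.9895 rad, distance 3353.8 km.
Total: 7394.0 + 6758.3 + 3353.8 ≈ 17506 km.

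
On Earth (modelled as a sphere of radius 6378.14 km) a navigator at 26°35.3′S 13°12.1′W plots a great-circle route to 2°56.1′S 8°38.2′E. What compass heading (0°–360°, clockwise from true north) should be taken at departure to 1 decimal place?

45.2°

Δλ = 21.838° = 0.3812 rad.
y = sin Δλ · cos φ₂ = (0.3720)(0.9987) = 0.3715
x = cos φ₁ sin φ₂ − sin φ₁ cos φ₂ cos Δλ = (0.8942)(-0.0512) − (-0.4476)(0.9987)(0.9282) = 0.3691
θ = atan2(y, x) = 45.18°, so the bearing is 45.2°.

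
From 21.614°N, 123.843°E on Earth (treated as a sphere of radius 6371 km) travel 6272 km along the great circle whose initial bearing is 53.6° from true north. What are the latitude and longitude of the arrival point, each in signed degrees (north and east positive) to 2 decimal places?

41.56°, -172.52°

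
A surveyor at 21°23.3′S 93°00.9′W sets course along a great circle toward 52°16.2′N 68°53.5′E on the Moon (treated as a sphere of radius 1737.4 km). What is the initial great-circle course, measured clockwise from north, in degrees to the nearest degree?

20°

Δλ = 161.907° = 2.8258 rad.
y = sin Δλ · cos φ₂ = (0.3106)(0.6119) = 0.1900
x = cos φ₁ sin φ₂ − sin φ₁ cos φ₂ cos Δλ = (0.9311)(0.7909) − (-0.3647)(0.6119)(-0.9506) = 0.5243
θ = atan2(y, x) = 19.92°, so the bearing is 20°.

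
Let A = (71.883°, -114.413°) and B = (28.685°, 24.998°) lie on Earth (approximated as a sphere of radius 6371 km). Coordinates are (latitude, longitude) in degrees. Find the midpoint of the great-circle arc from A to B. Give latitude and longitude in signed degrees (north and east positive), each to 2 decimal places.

64.83°, 7.48°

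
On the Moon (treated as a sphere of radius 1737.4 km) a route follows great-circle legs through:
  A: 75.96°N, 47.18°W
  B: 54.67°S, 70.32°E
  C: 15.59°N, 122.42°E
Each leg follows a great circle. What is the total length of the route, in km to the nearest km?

7030 km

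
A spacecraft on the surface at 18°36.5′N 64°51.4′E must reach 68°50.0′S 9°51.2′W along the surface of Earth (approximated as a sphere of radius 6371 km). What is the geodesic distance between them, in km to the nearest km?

In radians: φ₁ = 0.3248, φ₂ = -1.2014, Δλ = -74.710° = -1.3039 rad.
Haversine: a = sin²(Δφ/2) + cos φ₁ cos φ₂ sin²(Δλ/2) = 0.4777 + (0.9477)(0.3611)(0.3681) = 0.60366.
Central angle c = 2·arcsin(√a) = 1.77964 rad.
Distance = R·c = 6371 × 1.7796 ≈ 11338 km.

11338 km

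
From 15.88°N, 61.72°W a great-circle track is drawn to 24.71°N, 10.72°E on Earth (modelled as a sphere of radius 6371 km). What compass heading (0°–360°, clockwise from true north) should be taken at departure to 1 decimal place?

69.3°

With φ₁ = 0.2772, φ₂ = 0.4313, Δλ = 1.2643 rad, the forward-azimuth formula gives
θ = atan2( sin Δλ cos φ₂ , cos φ₁ sin φ₂ − sin φ₁ cos φ₂ cos Δλ ) = atan2(0.8661, 0.3271) = 69.31°.
So the initial bearing is 69.3°.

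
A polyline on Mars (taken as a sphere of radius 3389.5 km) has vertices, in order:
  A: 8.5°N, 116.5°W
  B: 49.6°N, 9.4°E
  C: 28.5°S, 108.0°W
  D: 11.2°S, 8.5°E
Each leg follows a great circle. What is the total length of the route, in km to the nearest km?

20171 km

Leg A→B: central angle 1.8372 rad, distance 6227.3 km.
Leg B→C: central angle 2.2466 rad, distance 7614.7 km.
Leg C→D: central angle 1.8671 rad, distance 6328.5 km.
Total: 6227.3 + 7614.7 + 6328.5 ≈ 20171 km.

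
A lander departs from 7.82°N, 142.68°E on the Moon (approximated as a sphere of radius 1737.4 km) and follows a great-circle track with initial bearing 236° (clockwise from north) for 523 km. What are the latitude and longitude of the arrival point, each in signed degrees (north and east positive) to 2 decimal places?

-1.97°, 128.44°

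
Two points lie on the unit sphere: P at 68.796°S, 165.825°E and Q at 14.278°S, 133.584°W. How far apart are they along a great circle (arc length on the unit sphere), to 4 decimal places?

1.1570

Let φ₁ = -1.2007 rad, φ₂ = -0.2492 rad, and Δλ = 1.0575 rad.
Haversine: a = sin²(Δφ/2) + cos φ₁ cos φ₂ sin²(Δλ/2) = 0.2098 + (0.3617)(0.9691)(0.2545) = 0.29898.
Central angle c = 2·arcsin(√a) = 1.15704 rad.
On the unit sphere the arc length equals the central angle: 1.1570.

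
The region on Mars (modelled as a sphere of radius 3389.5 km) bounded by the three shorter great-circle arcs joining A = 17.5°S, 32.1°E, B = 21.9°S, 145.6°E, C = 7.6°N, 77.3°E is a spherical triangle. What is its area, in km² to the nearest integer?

8072937 km²

Side lengths (central angles): a = 1.2758, b = 0.8939, c = 1.8139 rad; semiperimeter s = 1.9918.
By l'Huilier's theorem, tan(E/4) = √[tan(s/2) tan((s−a)/2) tan((s−b)/2) tan((s−c)/2)], giving spherical excess E = 0.7027 rad.
Area = E·R² = 0.7027 × (3389.5)² ≈ 8072937 km².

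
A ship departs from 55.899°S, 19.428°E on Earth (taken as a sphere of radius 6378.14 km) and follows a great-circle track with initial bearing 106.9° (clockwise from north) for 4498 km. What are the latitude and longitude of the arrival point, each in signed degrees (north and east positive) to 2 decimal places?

Angular distance δ = d/R = 4498/6378.14 = 0.70522 rad; initial bearing θ = 1.8658 rad.
sin φ₂ = sin φ₁ cos δ + cos φ₁ sin δ cos θ = (-0.8281)(0.7615) + (0.5607)(0.6482)(-0.2907) = -0.7362, so φ₂ = -47.41°.
Δλ = atan2(sin θ sin δ cos φ₁, cos δ − sin φ₁ sin φ₂) = atan2(0.3477, 0.1519) = 66.406°.
λ₂ = 19.428° + 66.406° = 85.83°.

-47.41°, 85.83°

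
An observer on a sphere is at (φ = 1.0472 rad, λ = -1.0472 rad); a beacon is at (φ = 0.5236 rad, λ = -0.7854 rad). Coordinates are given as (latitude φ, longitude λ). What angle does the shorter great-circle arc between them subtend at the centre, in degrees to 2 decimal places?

31.65°

Let φ₁ = 1.0472 rad, φ₂ = 0.5236 rad, and Δλ = 0.2618 rad.
cos c = sin φ₁ sin φ₂ + cos φ₁ cos φ₂ cos Δλ = (0.8660)(0.5000) + (0.5000)(0.8660)(0.9659) = 0.85127,
so c = arccos(0.85127) = 0.55239 rad.
So the angular separation is 31.65°.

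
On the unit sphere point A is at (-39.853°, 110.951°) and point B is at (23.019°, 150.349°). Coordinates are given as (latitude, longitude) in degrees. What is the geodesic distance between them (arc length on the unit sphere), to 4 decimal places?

1.2709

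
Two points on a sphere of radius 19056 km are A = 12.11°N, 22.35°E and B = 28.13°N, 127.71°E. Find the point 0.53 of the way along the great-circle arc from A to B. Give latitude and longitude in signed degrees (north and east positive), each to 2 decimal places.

31.64°, 74.52°

Central angle δ = 1.7006 rad. Interpolating on the sphere with fraction f = 0.53:
P = [sin((1−f)δ)·A + sin(fδ)·B] / sin δ = 0.7230·A + 0.7908·B in Cartesian coordinates,
giving P = (0.2272, 0.8205, 0.5245), i.e. latitude 31.64°, longitude 74.52°.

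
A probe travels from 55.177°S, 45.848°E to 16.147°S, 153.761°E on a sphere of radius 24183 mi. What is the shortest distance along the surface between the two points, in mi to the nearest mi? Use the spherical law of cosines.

36545 mi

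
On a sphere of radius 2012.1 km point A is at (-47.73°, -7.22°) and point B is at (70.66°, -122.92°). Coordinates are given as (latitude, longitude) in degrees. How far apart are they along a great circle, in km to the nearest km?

Let φ₁ = -0.8330 rad, φ₂ = 1.2332 rad, and Δλ = -2.0193 rad.
cos c = sin φ₁ sin φ₂ + cos φ₁ cos φ₂ cos Δλ = (-0.7400)(0.9436) + (0.6726)(0.3312)(-0.4337) = -0.79483,
so c = arccos(-0.79483) = 2.48952 rad.
Distance = R·c = 2012.1 × 2.4895 ≈ 5009 km.

5009 km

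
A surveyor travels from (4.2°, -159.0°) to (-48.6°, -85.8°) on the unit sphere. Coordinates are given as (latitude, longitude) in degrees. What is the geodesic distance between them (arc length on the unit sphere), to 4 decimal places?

1.4347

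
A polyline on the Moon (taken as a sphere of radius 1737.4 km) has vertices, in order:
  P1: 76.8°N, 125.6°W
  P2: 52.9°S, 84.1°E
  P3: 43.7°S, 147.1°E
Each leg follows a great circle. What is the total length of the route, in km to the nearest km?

5918 km

Leg P1→P2: central angle 2.6818 rad, distance 4659.4 km.
Leg P2→P3: central angle 0.7242 rad, distance 1258.2 km.
Total: 4659.4 + 1258.2 ≈ 5918 km.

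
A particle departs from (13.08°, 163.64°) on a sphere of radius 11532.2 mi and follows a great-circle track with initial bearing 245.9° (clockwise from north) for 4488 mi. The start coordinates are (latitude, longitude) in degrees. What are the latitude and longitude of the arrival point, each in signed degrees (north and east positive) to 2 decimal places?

Angular distance δ = d/R = 4488/11532.2 = 0.38917 rad; initial bearing θ = 4.2918 rad.
sin φ₂ = sin φ₁ cos δ + cos φ₁ sin δ cos θ = (0.2263)(0.9252) + (0.9741)(0.3794)(-0.4083) = 0.0585, so φ₂ = 3.35°.
Δλ = atan2(sin θ sin δ cos φ₁, cos δ − sin φ₁ sin φ₂) = atan2(-0.3374, 0.9120) = -20.300°.
λ₂ = 163.640° − 20.300° = 143.34°.

3.35°, 143.34°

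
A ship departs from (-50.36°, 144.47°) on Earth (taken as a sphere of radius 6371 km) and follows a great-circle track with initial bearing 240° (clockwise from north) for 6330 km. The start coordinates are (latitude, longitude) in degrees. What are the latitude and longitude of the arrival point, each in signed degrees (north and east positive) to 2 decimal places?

-43.43°, 56.48°

Angular distance δ = d/R = 6330/6371 = 0.99356 rad; initial bearing θ = 4.1888 rad.
sin φ₂ = sin φ₁ cos δ + cos φ₁ sin δ cos θ = (-0.7701)(0.5457) + (0.6380)(0.8380)(-0.5000) = -0.6875, so φ₂ = -43.43°.
Δλ = atan2(sin θ sin δ cos φ₁, cos δ − sin φ₁ sin φ₂) = atan2(-0.4630, 0.0163) = -87.988°.
λ₂ = 144.470° − 87.988° = 56.48°.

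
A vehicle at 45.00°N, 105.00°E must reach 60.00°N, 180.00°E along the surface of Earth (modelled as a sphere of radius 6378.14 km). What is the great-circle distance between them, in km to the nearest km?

5038 km

Let φ₁ = 0.7854 rad, φ₂ = 1.0472 rad, and Δλ = 1.3090 rad.
cos c = sin φ₁ sin φ₂ + cos φ₁ cos φ₂ cos Δλ = (0.7071)(0.8660) + (0.7071)(0.5000)(0.2588) = 0.70388,
so c = arccos(0.70388) = 0.78995 rad.
Distance = R·c = 6378.14 × 0.7900 ≈ 5038 km.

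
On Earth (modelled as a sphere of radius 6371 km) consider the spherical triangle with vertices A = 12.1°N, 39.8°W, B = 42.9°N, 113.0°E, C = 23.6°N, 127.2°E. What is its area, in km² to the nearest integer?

3599771 km²

Side lengths (central angles): a = 0.3942, b = 2.4802, c = 2.0879 rad; semiperimeter s = 2.4812.
By l'Huilier's theorem, tan(E/4) = √[tan(s/2) tan((s−a)/2) tan((s−b)/2) tan((s−c)/2)], giving spherical excess E = 0.0887 rad.
Area = E·R² = 0.0887 × (6371)² ≈ 3599771 km².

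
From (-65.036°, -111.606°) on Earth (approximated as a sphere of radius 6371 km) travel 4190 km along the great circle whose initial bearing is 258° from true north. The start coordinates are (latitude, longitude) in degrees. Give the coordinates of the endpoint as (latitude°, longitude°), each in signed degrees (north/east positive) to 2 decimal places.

-50.45°, 178.49°

Angular distance δ = d/R = 4190/6371 = 0.65767 rad; initial bearing θ = 4.5029 rad.
sin φ₂ = sin φ₁ cos δ + cos φ₁ sin δ cos θ = (-0.9066)(0.7914) + (0.4220)(0.6113)(-0.2079) = -0.7711, so φ₂ = -50.45°.
Δλ = atan2(sin θ sin δ cos φ₁, cos δ − sin φ₁ sin φ₂) = atan2(-0.2523, 0.0923) = -69.900°.
λ₂ = -111.606° − 69.900° = -181.51° → 178.49° after wrapping to (−180°, 180°].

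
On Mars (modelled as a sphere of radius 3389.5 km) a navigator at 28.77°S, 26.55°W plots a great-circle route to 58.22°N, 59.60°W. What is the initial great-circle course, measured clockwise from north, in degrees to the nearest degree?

343°

With φ₁ = -0.5021, φ₂ = 1.0161, Δλ = -0.5768 rad, the forward-azimuth formula gives
θ = atan2( sin Δλ cos φ₂ , cos φ₁ sin φ₂ − sin φ₁ cos φ₂ cos Δλ ) = atan2(-0.2872, 0.9576) = -16.70°.
Adding 360° brings this into [0°, 360°): 343°.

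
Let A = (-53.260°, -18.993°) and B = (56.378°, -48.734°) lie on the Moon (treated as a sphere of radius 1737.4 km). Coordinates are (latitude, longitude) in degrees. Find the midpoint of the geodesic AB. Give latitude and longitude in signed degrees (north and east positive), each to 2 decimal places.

1.61°, -33.28°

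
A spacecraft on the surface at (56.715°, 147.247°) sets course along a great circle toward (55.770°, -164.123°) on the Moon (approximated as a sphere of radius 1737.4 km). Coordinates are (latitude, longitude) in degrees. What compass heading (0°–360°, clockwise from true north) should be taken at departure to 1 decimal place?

With φ₁ = 0.9899, φ₂ = 0.9734, Δλ = 0.8488 rad, the forward-azimuth formula gives
θ = atan2( sin Δλ cos φ₂ , cos φ₁ sin φ₂ − sin φ₁ cos φ₂ cos Δλ ) = atan2(0.4221, 0.1430) = 71.29°.
So the initial bearing is 71.3°.

71.3°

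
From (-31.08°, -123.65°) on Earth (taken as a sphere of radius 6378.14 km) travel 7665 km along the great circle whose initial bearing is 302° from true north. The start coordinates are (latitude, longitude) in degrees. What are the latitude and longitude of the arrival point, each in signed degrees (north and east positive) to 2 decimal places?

13.71°, -178.15°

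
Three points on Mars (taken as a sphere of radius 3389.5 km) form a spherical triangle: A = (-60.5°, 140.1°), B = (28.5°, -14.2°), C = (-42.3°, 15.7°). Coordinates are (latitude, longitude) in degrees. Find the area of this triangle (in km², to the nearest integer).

346273 km²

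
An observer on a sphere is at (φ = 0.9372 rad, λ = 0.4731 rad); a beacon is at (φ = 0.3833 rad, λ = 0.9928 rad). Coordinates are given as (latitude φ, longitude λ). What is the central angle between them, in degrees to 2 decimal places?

With latitudes φ₁ = 53.698°, φ₂ = 21.961° and longitude difference Δλ = 29.777°:
cos c = sin φ₁ sin φ₂ + cos φ₁ cos φ₂ cos Δλ = (0.8059)(0.3740) + (0.5920)(0.9274)(0.8680) = 0.77798,
so c = arccos(0.77798) = 0.67935 rad.
So the angular separation is 38.92°.

38.92°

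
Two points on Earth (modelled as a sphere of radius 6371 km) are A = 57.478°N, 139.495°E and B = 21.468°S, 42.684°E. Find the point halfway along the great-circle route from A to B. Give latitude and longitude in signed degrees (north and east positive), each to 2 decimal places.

25.11°, 74.31°

Central angle δ = 1.9476 rad. Interpolating on the sphere with fraction f = 0.5:
P = [sin((1−f)δ)·A + sin(fδ)·B] / sin δ = 0.8894·A + 0.8894·B in Cartesian coordinates,
giving P = (0.2449, 0.8717, 0.4244), i.e. latitude 25.11°, longitude 74.31°.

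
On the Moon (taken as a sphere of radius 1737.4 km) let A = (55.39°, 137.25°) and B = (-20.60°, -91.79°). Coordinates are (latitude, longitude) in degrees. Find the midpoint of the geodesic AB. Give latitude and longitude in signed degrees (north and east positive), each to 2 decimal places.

The central angle between A and B is δ = 2.2628 rad.
With f = 0.5, the slerp weights are sin((1−f)δ)/sin δ = 1.1754 and sin(fδ)/sin δ = 1.1754.
Weighted sum of the unit vectors: (1.1754)·(-0.4171,0.3856,0.8230) + (1.1754)·(-0.0292,-0.9356,-0.3518) = (-0.5246, -0.6465, 0.5539).
Converting back: φ = atan2(z, √(x²+y²)) = 33.63°, λ = atan2(y, x) = -129.06°.

33.63°, -129.06°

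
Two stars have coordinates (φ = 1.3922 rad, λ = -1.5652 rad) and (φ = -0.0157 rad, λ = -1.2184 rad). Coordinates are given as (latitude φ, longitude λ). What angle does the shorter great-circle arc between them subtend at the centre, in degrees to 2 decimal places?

In radians: φ₁ = 1.3922, φ₂ = -0.0157, Δλ = 19.870° = 0.3468 rad.
Haversine: a = sin²(Δφ/2) + cos φ₁ cos φ₂ sin²(Δλ/2) = 0.4189 + (0.1776)(0.9999)(0.0298) = 0.42420.
Central angle c = 2·arcsin(√a) = 1.41861 rad.
So the angular separation is 81.28°.

81.28°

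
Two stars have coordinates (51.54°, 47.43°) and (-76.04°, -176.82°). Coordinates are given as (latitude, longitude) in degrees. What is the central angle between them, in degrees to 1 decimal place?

150.2°

In radians: φ₁ = 0.8995, φ₂ = -1.3271, Δλ = 135.750° = 2.3693 rad.
cos c = sin φ₁ sin φ₂ + cos φ₁ cos φ₂ cos Δλ = (0.7830)(-0.9705) + (0.6220)(0.2412)(-0.7163) = -0.86739,
so c = arccos(-0.86739) = 2.62074 rad.
So the angular separation is 150.2°.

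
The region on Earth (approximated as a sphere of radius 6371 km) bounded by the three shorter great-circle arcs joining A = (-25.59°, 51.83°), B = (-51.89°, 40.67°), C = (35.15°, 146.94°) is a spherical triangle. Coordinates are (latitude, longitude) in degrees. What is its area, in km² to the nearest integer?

Side lengths (central angles): a = 2.2073, b = 1.8906, c = 0.4822 rad; semiperimeter s = 2.2900.
By l'Huilier's theorem, tan(E/4) = √[tan(s/2) tan((s−a)/2) tan((s−b)/2) tan((s−c)/2)], giving spherical excess E = 0.6082 rad.
Area = E·R² = 0.6082 × (6371)² ≈ 24685290 km².

24685290 km²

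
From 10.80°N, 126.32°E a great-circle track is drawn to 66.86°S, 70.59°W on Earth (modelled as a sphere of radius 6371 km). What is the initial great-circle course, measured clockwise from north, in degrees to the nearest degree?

172°

Δλ = 163.090° = 2.8465 rad.
y = sin Δλ · cos φ₂ = (0.2909)(0.3930) = 0.1143
x = cos φ₁ sin φ₂ − sin φ₁ cos φ₂ cos Δλ = (0.9823)(-0.9195) − (0.1874)(0.3930)(-0.9568) = -0.8328
θ = atan2(y, x) = 172.18°, so the bearing is 172°.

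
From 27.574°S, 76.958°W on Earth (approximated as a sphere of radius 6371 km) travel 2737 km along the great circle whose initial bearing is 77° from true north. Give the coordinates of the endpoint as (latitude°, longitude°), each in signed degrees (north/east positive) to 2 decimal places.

Angular distance δ = d/R = 2737/6371 = 0.42960 rad; initial bearing θ = 1.3439 rad.
sin φ₂ = sin φ₁ cos δ + cos φ₁ sin δ cos θ = (-0.4629)(0.9091) + (0.8864)(0.4165)(0.2250) = -0.3378, so φ₂ = -19.74°.
Δλ = atan2(sin θ sin δ cos φ₁, cos δ − sin φ₁ sin φ₂) = atan2(0.3597, 0.7528) = 25.542°.
λ₂ = -76.958° + 25.542° = -51.42°.

-19.74°, -51.42°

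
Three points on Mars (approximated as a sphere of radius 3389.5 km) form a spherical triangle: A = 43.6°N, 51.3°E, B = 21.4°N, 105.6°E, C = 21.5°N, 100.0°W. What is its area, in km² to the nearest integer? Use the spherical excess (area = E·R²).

Side lengths (central angles): a = 2.2751, b = 1.9159, c = 0.8697 rad; semiperimeter s = 2.5303.
By l'Huilier's theorem, tan(E/4) = √[tan(s/2) tan((s−a)/2) tan((s−b)/2) tan((s−c)/2)], giving spherical excess E = 1.4376 rad.
Area = E·R² = 1.4376 × (3389.5)² ≈ 16516161 km².

16516161 km²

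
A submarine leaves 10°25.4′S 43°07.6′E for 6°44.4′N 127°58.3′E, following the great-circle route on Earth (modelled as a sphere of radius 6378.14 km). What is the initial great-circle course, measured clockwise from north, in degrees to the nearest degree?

Δλ = 84.845° = 1.4808 rad.
y = sin Δλ · cos φ₂ = (0.9960)(0.9931) = 0.9891
x = cos φ₁ sin φ₂ − sin φ₁ cos φ₂ cos Δλ = (0.9835)(0.1174) − (-0.1809)(0.9931)(0.0899) = 0.1316
θ = atan2(y, x) = 82.42°, so the bearing is 82°.

82°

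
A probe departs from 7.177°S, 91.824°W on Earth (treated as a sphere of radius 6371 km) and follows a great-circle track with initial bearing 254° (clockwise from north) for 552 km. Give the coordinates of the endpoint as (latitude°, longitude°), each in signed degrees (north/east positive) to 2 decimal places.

-8.52°, -96.65°

Angular distance δ = d/R = 552/6371 = 0.08664 rad; initial bearing θ = 4.4331 rad.
sin φ₂ = sin φ₁ cos δ + cos φ₁ sin δ cos θ = (-0.1249)(0.9962) + (0.9922)(0.0865)(-0.2756) = -0.1481, so φ₂ = -8.52°.
Δλ = atan2(sin θ sin δ cos φ₁, cos δ − sin φ₁ sin φ₂) = atan2(-0.0825, 0.9777) = -4.825°.
λ₂ = -91.824° − 4.825° = -96.65°.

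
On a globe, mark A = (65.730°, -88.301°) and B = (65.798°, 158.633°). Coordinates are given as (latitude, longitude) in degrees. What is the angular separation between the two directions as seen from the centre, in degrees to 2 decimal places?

40.05°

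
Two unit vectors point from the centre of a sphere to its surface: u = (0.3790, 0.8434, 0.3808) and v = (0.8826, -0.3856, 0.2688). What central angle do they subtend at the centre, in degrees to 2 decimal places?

83.59°

u·v = 0.1116; |u| = 1.0000, |v| = 1.0000.
cos θ = (u·v)/(|u||v|) = 0.1117, so θ = 83.59°.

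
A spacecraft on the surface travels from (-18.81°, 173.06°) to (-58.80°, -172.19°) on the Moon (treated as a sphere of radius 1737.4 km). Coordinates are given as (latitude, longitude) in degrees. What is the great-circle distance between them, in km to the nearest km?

In radians: φ₁ = -0.3283, φ₂ = -1.0263, Δλ = 14.750° = 0.2574 rad.
cos c = sin φ₁ sin φ₂ + cos φ₁ cos φ₂ cos Δλ = (-0.3224)(-0.8554) + (0.9466)(0.5180)(0.9670) = 0.75000,
so c = arccos(0.75000) = 0.72274 rad.
Distance = R·c = 1737.4 × 0.7227 ≈ 1256 km.

1256 km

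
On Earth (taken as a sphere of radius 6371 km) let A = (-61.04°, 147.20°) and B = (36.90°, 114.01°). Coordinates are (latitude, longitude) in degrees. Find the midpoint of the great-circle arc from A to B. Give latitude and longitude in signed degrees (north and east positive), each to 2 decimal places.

The central angle between A and B is δ = 1.7735 rad.
With f = 0.5, the slerp weights are sin((1−f)δ)/sin δ = 0.7912 and sin(fδ)/sin δ = 0.7912.
Weighted sum of the unit vectors: (0.7912)·(-0.4070,0.2623,-0.8750) + (0.7912)·(-0.3254,0.7305,0.6004) = (-0.5795, 0.7855, -0.2172).
Converting back: φ = atan2(z, √(x²+y²)) = -12.55°, λ = atan2(y, x) = 126.42°.

-12.55°, 126.42°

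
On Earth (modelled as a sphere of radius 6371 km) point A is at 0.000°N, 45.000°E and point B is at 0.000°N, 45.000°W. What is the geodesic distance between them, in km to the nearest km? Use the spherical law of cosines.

In radians: φ₁ = 0.0000, φ₂ = 0.0000, Δλ = -90.000° = -1.5708 rad.
cos c = sin φ₁ sin φ₂ + cos φ₁ cos φ₂ cos Δλ = (0.0000)(0.0000) + (1.0000)(1.0000)(0.0000) = 0.00000,
so c = arccos(0.00000) = 1.57080 rad.
Distance = R·c = 6371 × 1.5708 ≈ 10008 km.

10008 km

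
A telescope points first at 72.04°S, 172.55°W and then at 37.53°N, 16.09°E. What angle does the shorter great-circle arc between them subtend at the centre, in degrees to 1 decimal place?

With latitudes φ₁ = -72.040°, φ₂ = 37.530° and longitude difference Δλ = -171.360°:
cos c = sin φ₁ sin φ₂ + cos φ₁ cos φ₂ cos Δλ = (-0.9513)(0.6092) + (0.3084)(0.7930)(-0.9887) = -0.82125,
so c = arccos(-0.82125) = 2.53440 rad.
So the angular separation is 145.2°.

145.2°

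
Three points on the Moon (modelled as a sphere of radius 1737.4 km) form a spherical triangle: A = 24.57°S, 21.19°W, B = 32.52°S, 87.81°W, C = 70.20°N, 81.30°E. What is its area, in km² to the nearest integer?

6482554 km²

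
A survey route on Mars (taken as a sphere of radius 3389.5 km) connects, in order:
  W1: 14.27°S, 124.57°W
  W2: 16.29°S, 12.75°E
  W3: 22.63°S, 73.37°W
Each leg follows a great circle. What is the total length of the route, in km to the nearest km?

Leg W1→W2: central angle 2.2328 rad, distance 7568.2 km.
Leg W2→W3: central angle 1.4021 rad, distance 4752.5 km.
Total: 7568.2 + 4752.5 ≈ 12321 km.

12321 km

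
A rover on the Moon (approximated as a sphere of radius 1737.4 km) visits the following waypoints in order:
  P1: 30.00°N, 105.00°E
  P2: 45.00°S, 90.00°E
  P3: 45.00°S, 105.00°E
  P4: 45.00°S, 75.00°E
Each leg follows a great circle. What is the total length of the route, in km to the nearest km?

3272 km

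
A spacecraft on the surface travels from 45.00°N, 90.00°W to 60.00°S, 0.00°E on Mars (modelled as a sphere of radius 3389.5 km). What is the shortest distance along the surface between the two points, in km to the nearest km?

7558 km

In radians: φ₁ = 0.7854, φ₂ = -1.0472, Δλ = 90.000° = 1.5708 rad.
Haversine: a = sin²(Δφ/2) + cos φ₁ cos φ₂ sin²(Δλ/2) = 0.6294 + (0.7071)(0.5000)(0.5000) = 0.80619.
Central angle c = 2·arcsin(√a) = 2.22985 rad.
Distance = R·c = 3389.5 × 2.2299 ≈ 7558 km.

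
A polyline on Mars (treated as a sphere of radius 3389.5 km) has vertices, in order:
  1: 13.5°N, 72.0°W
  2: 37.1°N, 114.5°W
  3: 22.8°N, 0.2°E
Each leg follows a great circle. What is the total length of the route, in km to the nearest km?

Leg 1→2: central angle 0.7776 rad, distance 2635.6 km.
Leg 2→3: central angle 1.6444 rad, distance 5573.5 km.
Total: 2635.6 + 5573.5 ≈ 8209 km.

8209 km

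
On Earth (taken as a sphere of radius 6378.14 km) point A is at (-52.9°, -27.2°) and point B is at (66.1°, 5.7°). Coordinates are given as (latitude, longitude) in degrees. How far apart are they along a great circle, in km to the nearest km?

In radians: φ₁ = -0.9233, φ₂ = 1.1537, Δλ = 32.900° = 0.5742 rad.
cos c = sin φ₁ sin φ₂ + cos φ₁ cos φ₂ cos Δλ = (-0.7976)(0.9143) + (0.6032)(0.4051)(0.8396) = -0.52400,
so c = arccos(-0.52400) = 2.12234 rad.
Distance = R·c = 6378.14 × 2.1223 ≈ 13537 km.

13537 km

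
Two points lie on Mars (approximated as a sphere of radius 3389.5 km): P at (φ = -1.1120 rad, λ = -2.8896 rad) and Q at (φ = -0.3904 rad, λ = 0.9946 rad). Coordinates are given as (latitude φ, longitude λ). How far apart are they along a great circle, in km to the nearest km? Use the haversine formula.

5190 km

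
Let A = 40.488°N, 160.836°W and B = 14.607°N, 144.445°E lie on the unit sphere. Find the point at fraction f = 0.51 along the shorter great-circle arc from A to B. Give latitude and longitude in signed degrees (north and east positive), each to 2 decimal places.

30.10°, 167.72°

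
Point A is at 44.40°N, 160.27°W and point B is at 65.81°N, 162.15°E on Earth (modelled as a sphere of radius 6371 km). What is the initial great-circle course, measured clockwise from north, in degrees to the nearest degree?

330°

With φ₁ = 0.7749, φ₂ = 1.1486, Δλ = -0.6559 rad, the forward-azimuth formula gives
θ = atan2( sin Δλ cos φ₂ , cos φ₁ sin φ₂ − sin φ₁ cos φ₂ cos Δλ ) = atan2(-0.2499, 0.4245) = -30.48°.
Adding 360° brings this into [0°, 360°): 330°.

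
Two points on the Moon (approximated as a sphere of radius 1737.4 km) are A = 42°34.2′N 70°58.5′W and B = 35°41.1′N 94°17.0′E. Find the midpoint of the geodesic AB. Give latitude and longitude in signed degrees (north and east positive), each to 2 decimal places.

80.43°, 32.38°

Central angle δ = 1.7557 rad. Interpolating on the sphere with fraction f = 0.5:
P = [sin((1−f)δ)·A + sin(fδ)·B] / sin δ = 0.7827·A + 0.7827·B in Cartesian coordinates,
giving P = (0.1404, 0.0890, 0.9861), i.e. latitude 80.43°, longitude 32.38°.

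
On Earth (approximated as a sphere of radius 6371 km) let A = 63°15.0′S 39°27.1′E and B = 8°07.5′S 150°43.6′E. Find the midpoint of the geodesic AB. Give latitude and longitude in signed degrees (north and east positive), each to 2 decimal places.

-48.13°, 123.82°

Central angle δ = 1.6063 rad. Interpolating on the sphere with fraction f = 0.5:
P = [sin((1−f)δ)·A + sin(fδ)·B] / sin δ = 0.7200·A + 0.7200·B in Cartesian coordinates,
giving P = (-0.3715, 0.5544, -0.7447), i.e. latitude -48.13°, longitude 123.82°.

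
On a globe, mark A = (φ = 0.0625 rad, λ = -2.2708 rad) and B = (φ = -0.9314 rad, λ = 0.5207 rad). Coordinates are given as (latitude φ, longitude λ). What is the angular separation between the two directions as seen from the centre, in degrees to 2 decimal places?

127.56°

With latitudes φ₁ = 3.581°, φ₂ = -53.365° and longitude difference Δλ = 159.941°:
cos c = sin φ₁ sin φ₂ + cos φ₁ cos φ₂ cos Δλ = (0.0625)(-0.8025) + (0.9980)(0.5967)(-0.9393) = -0.60954,
so c = arccos(-0.60954) = 2.22628 rad.
So the angular separation is 127.56°.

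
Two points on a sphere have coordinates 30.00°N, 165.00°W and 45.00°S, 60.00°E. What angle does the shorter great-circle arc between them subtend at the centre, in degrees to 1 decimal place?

With latitudes φ₁ = 30.000°, φ₂ = -45.000° and longitude difference Δλ = -135.000°:
cos c = sin φ₁ sin φ₂ + cos φ₁ cos φ₂ cos Δλ = (0.5000)(-0.7071) + (0.8660)(0.7071)(-0.7071) = -0.78657,
so c = arccos(-0.78657) = 2.47602 rad.
So the angular separation is 141.9°.

141.9°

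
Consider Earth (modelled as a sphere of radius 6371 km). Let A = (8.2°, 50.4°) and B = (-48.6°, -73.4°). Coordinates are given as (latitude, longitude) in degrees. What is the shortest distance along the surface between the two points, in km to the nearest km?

13133 km

With latitudes φ₁ = 8.200°, φ₂ = -48.600° and longitude difference Δλ = -123.800°:
cos c = sin φ₁ sin φ₂ + cos φ₁ cos φ₂ cos Δλ = (0.1426)(-0.7501) + (0.9898)(0.6613)(-0.5563) = -0.47111,
so c = arccos(-0.47111) = 2.06135 rad.
Distance = R·c = 6371 × 2.0613 ≈ 13133 km.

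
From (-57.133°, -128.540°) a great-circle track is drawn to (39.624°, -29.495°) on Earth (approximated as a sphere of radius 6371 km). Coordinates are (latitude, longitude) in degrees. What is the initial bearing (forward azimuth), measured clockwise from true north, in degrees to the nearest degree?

Δλ = 99.045° = 1.7287 rad.
y = sin Δλ · cos φ₂ = (0.9876)(0.7702) = 0.7607
x = cos φ₁ sin φ₂ − sin φ₁ cos φ₂ cos Δλ = (0.5427)(0.6377) − (-0.8399)(0.7702)(-0.1572) = 0.2444
θ = atan2(y, x) = 72.19°, so the bearing is 72°.

72°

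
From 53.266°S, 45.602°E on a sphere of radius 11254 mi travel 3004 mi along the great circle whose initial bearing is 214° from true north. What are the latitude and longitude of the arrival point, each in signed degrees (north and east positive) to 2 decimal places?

-64.67°, 25.44°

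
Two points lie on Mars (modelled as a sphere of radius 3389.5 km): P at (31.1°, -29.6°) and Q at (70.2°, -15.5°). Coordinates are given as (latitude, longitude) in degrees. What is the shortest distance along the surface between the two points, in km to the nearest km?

2360 km

With latitudes φ₁ = 31.100°, φ₂ = 70.200° and longitude difference Δλ = 14.100°:
Haversine: a = sin²(Δφ/2) + cos φ₁ cos φ₂ sin²(Δλ/2) = 0.1120 + (0.8563)(0.3387)(0.0151) = 0.11635.
Central angle c = 2·arcsin(√a) = 0.69616 rad.
Distance = R·c = 3389.5 × 0.6962 ≈ 2360 km.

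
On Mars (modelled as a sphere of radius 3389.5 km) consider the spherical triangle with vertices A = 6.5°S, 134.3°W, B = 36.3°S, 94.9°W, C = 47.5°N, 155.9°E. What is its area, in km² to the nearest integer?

1130283 km²

Side lengths (central angles): a = 2.2339, b = 1.4219, c = 0.8151 rad; semiperimeter s = 2.2355.
By l'Huilier's theorem, tan(E/4) = √[tan(s/2) tan((s−a)/2) tan((s−b)/2) tan((s−c)/2)], giving spherical excess E = 0.0984 rad.
Area = E·R² = 0.0984 × (3389.5)² ≈ 1130283 km².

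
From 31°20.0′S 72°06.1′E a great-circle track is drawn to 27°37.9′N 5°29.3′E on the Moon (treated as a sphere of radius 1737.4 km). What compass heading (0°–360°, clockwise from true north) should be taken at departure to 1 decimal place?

Δλ = -66.613° = -1.1626 rad.
y = sin Δλ · cos φ₂ = (-0.9178)(0.8859) = -0.8132
x = cos φ₁ sin φ₂ − sin φ₁ cos φ₂ cos Δλ = (0.8542)(0.4638) − (-0.5200)(0.8859)(0.3969) = 0.5790
θ = atan2(y, x) = -54.55°; adding 360° gives 305.5°.

305.5°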